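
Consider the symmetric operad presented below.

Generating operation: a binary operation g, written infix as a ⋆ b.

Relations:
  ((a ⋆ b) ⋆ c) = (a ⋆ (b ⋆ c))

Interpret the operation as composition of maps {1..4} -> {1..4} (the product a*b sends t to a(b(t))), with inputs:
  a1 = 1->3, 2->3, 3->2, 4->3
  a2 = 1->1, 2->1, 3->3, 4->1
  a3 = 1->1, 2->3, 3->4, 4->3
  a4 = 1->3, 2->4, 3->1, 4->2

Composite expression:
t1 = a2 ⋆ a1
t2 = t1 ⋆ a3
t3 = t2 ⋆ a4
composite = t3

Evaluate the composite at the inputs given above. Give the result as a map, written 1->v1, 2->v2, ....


(a2 ⋆ a1) = 1->3, 2->3, 3->1, 4->3
((a2 ⋆ a1) ⋆ a3) = 1->3, 2->1, 3->3, 4->1
(((a2 ⋆ a1) ⋆ a3) ⋆ a4) = 1->3, 2->1, 3->3, 4->1

1->3, 2->1, 3->3, 4->1


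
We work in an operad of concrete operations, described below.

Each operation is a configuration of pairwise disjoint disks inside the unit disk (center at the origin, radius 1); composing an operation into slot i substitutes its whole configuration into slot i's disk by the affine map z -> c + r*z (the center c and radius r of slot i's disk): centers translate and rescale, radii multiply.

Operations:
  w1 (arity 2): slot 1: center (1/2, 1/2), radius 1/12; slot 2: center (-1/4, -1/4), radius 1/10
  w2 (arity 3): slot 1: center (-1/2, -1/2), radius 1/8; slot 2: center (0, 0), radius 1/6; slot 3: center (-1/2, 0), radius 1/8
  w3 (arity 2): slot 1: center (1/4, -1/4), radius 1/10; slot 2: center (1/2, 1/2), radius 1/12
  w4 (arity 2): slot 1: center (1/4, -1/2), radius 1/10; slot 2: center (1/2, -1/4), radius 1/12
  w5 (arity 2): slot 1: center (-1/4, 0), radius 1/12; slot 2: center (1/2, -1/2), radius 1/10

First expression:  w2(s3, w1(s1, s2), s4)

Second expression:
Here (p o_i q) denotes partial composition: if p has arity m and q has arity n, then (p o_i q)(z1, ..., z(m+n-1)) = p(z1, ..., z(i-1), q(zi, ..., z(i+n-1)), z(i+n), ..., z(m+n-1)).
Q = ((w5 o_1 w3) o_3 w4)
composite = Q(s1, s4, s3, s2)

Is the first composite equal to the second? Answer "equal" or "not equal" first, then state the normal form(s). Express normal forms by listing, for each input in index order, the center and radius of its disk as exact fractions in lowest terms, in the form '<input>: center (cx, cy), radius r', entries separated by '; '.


not equal; the first gives s1: center (1/12, 1/12), radius 1/72; s2: center (-1/24, -1/24), radius 1/60; s3: center (-1/2, -1/2), radius 1/8; s4: center (-1/2, 0), radius 1/8 and the second s1: center (-11/48, -1/48), radius 1/120; s2: center (11/20, -21/40), radius 1/120; s3: center (21/40, -11/20), radius 1/100; s4: center (-5/24, 1/24), radius 1/144

The first expression reduces to s1: center (1/12, 1/12), radius 1/72; s2: center (-1/24, -1/24), radius 1/60; s3: center (-1/2, -1/2), radius 1/8; s4: center (-1/2, 0), radius 1/8
The second expression reduces to s1: center (-11/48, -1/48), radius 1/120; s2: center (11/20, -21/40), radius 1/120; s3: center (21/40, -11/20), radius 1/100; s4: center (-5/24, 1/24), radius 1/144
No match — not equal.


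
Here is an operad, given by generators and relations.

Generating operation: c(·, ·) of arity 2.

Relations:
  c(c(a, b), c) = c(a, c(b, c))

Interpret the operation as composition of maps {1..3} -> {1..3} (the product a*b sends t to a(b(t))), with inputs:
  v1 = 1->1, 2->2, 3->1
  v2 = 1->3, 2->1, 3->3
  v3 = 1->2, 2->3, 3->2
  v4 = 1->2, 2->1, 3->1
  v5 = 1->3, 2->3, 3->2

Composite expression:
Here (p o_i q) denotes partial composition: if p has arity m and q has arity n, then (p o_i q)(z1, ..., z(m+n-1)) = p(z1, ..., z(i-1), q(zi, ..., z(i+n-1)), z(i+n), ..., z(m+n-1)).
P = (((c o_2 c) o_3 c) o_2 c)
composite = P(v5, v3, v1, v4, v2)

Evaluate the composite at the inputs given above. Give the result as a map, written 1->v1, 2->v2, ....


c(v3, v1) = 1->2, 2->3, 3->2
c(v4, v2) = 1->1, 2->2, 3->1
c(c(v3, v1), c(v4, v2)) = 1->2, 2->3, 3->2
c(v5, c(c(v3, v1), c(v4, v2))) = 1->3, 2->2, 3->3

1->3, 2->2, 3->3


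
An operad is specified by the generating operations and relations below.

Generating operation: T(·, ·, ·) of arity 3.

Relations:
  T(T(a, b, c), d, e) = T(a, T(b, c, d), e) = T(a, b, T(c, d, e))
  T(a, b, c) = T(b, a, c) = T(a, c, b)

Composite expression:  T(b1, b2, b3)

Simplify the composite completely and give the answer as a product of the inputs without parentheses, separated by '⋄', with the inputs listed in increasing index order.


Shape and order are irrelevant to T; the b-input set decides.
T(b1, b2, b3) unparenthesizes to b1 ⋄ b2 ⋄ b3
reordering the factors by index: b1 ⋄ b2 ⋄ b3

b1 ⋄ b2 ⋄ b3


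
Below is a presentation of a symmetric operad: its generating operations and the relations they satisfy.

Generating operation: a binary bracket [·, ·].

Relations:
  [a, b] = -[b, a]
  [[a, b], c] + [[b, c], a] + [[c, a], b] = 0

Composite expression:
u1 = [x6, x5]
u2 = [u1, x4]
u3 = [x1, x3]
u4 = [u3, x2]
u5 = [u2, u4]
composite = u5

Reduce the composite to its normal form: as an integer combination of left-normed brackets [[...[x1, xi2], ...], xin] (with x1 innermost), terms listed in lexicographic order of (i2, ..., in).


A multilinear Lie element is pinned by x1-initial words (x1 innermost).
Composite bracket: [[[x6, x5], x4], [[x1, x3], x2]]
Expanding via [a, b] = ab - ba: 32 signed words (2^5 = 32).
Coefficients come from the x1-initial words:
  from x1x3x2x4x5x6, sign -1: term -[[[[[x1, x3], x2], x4], x5], x6]
  from x1x3x2x4x6x5, sign +1: term +[[[[[x1, x3], x2], x4], x6], x5]
  from x1x3x2x5x6x4, sign +1: term +[[[[[x1, x3], x2], x5], x6], x4]
  from x1x3x2x6x5x4, sign -1: term -[[[[[x1, x3], x2], x6], x5], x4]

-[[[[[x1, x3], x2], x4], x5], x6] + [[[[[x1, x3], x2], x4], x6], x5] + [[[[[x1, x3], x2], x5], x6], x4] - [[[[[x1, x3], x2], x6], x5], x4]


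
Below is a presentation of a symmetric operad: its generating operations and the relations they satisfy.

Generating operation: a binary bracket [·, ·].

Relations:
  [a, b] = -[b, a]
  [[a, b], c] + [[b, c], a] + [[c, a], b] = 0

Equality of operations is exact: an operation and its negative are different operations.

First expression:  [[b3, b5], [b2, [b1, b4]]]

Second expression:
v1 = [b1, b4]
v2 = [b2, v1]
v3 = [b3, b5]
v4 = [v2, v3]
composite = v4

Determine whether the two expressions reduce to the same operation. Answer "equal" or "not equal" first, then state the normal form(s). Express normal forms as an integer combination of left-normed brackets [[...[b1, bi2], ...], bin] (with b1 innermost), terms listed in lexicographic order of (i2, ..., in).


not equal: they reduce to [[[[b1, b4], b2], b3], b5] - [[[[b1, b4], b2], b5], b3] and -[[[[b1, b4], b2], b3], b5] + [[[[b1, b4], b2], b5], b3]

Normal form of the first expression: [[[[b1, b4], b2], b3], b5] - [[[[b1, b4], b2], b5], b3]
Normal form of the second expression: -[[[[b1, b4], b2], b3], b5] + [[[[b1, b4], b2], b5], b3]
The forms do not match — not equal.


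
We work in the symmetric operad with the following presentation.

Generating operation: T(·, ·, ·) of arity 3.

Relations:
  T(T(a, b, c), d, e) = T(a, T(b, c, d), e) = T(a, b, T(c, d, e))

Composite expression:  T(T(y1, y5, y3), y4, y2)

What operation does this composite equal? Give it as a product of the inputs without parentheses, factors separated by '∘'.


y1 ∘ y5 ∘ y3 ∘ y4 ∘ y2


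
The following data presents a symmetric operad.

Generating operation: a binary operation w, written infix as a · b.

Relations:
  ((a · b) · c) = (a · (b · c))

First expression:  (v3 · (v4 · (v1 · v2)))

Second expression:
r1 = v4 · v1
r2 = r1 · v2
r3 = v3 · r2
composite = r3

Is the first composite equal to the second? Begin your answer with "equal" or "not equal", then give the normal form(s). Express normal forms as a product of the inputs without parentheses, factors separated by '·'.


Normal form of the first expression: v3 · v4 · v1 · v2
Normal form of the second expression: v3 · v4 · v1 · v2
Identical normal forms: equal.

equal; the common form is v3 · v4 · v1 · v2


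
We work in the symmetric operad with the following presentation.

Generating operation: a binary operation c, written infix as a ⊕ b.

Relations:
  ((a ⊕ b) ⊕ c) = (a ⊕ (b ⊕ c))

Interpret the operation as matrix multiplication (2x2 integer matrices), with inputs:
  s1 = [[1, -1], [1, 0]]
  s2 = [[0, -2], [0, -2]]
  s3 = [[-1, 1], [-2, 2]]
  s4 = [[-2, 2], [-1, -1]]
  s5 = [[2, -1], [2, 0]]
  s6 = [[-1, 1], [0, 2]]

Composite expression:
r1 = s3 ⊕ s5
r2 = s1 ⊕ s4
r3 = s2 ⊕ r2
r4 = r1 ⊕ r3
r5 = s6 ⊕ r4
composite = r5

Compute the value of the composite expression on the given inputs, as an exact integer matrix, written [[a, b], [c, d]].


[[4, -4], [16, -16]]

(s3 ⊕ s5) = [[0, 1], [0, 2]]
(s1 ⊕ s4) = [[-1, 3], [-2, 2]]
(s2 ⊕ (s1 ⊕ s4)) = [[4, -4], [4, -4]]
((s3 ⊕ s5) ⊕ (s2 ⊕ (s1 ⊕ s4))) = [[4, -4], [8, -8]]
(s6 ⊕ ((s3 ⊕ s5) ⊕ (s2 ⊕ (s1 ⊕ s4)))) = [[4, -4], [16, -16]]


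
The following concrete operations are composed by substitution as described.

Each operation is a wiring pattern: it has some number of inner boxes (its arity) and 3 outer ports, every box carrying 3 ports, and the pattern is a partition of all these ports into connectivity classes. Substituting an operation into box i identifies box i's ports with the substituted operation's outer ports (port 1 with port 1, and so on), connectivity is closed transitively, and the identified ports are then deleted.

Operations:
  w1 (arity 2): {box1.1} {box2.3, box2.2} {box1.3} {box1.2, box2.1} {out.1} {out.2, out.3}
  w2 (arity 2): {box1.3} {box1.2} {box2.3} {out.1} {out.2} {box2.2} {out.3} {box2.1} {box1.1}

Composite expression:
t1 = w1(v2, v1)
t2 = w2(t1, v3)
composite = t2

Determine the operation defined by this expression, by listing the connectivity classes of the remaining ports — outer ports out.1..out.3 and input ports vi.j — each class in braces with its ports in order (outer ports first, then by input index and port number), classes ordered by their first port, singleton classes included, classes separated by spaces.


{out.1} {out.2} {out.3} {v1.1, v2.2} {v1.2, v1.3} {v2.1} {v2.3} {v3.1} {v3.2} {v3.3}

Treat the ports identified at w2 as solder joints: merge, then drop.
after w1, the pattern on (v2, v1) reads {out.1} {out.2, out.3} {v1.1, v2.2} {v1.2, v1.3} {v2.1} {v2.3} (out.j = its outer ports)
after w2, the pattern on (v2, v1, v3) reads {out.1} {out.2} {out.3} {v1.1, v2.2} {v1.2, v1.3} {v2.1} {v2.3} {v3.1} {v3.2} {v3.3} (out.j = its outer ports)


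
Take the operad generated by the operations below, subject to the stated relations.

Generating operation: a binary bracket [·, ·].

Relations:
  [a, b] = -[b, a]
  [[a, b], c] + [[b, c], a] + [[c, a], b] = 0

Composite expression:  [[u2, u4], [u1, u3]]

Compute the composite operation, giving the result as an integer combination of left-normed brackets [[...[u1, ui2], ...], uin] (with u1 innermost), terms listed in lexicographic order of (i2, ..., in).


Left-normed coefficients sit on the u1-initial expansion words.
Composite bracket: [[u2, u4], [u1, u3]]
Applying ab - ba throughout gives 8 signed words (2^3 = 8).
Words beginning with u1 determine it all:
  from u1u3u2u4, sign -1: term -[[[u1, u3], u2], u4]
  from u1u3u4u2, sign +1: term +[[[u1, u3], u4], u2]

-[[[u1, u3], u2], u4] + [[[u1, u3], u4], u2]


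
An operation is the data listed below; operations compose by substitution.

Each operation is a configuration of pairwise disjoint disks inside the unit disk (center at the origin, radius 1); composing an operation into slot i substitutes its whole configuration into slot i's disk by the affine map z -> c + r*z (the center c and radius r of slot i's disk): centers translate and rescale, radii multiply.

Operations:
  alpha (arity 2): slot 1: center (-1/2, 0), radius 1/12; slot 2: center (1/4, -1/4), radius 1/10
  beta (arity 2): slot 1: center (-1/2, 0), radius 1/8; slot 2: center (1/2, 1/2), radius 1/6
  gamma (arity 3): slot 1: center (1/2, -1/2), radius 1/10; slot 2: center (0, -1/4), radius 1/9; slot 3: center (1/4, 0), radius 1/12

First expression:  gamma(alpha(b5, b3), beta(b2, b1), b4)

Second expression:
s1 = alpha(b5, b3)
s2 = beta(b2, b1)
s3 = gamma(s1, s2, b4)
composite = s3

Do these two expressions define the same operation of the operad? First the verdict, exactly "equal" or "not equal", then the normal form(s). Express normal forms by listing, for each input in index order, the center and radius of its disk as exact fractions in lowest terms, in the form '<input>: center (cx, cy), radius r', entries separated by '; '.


equal — both sides give b1: center (1/18, -7/36), radius 1/54; b2: center (-1/18, -1/4), radius 1/72; b3: center (21/40, -21/40), radius 1/100; b4: center (1/4, 0), radius 1/12; b5: center (9/20, -1/2), radius 1/120

The first expression reduces to b1: center (1/18, -7/36), radius 1/54; b2: center (-1/18, -1/4), radius 1/72; b3: center (21/40, -21/40), radius 1/100; b4: center (1/4, 0), radius 1/12; b5: center (9/20, -1/2), radius 1/120
The second expression reduces to b1: center (1/18, -7/36), radius 1/54; b2: center (-1/18, -1/4), radius 1/72; b3: center (21/40, -21/40), radius 1/100; b4: center (1/4, 0), radius 1/12; b5: center (9/20, -1/2), radius 1/120
Same normal form: equal.


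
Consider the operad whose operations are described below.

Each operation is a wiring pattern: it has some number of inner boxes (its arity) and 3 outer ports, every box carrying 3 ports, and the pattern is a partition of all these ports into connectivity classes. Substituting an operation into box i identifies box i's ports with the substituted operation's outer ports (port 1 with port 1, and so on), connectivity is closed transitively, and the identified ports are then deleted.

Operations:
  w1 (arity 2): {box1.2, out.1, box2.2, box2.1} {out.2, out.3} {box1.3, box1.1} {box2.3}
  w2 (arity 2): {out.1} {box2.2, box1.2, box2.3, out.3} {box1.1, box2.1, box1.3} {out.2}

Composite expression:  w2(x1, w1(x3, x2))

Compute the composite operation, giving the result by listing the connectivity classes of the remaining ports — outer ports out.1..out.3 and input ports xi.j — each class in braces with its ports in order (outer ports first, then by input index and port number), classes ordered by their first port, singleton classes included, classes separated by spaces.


{out.1} {out.2} {out.3, x1.2} {x1.1, x1.3, x2.1, x2.2, x3.2} {x2.3} {x3.1, x3.3}

Reachability decides: close wires over w2-identified ports.
the subtree at w1 composes to {out.1, x2.1, x2.2, x3.2} {out.2, out.3} {x2.3} {x3.1, x3.3} on (x3, x2); out.j = own outer ports
the subtree at w2 composes to {out.1} {out.2} {out.3, x1.2} {x1.1, x1.3, x2.1, x2.2, x3.2} {x2.3} {x3.1, x3.3} on (x1, x3, x2); out.j = own outer ports


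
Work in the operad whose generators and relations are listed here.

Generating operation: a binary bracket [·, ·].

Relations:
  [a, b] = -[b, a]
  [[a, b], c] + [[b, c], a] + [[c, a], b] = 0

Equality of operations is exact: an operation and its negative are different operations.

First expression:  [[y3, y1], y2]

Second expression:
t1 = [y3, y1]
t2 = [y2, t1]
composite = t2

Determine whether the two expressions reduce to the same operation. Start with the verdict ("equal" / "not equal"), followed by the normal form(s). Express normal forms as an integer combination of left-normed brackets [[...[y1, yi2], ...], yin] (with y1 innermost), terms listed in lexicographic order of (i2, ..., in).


not equal: they reduce to -[[y1, y3], y2] and [[y1, y3], y2]


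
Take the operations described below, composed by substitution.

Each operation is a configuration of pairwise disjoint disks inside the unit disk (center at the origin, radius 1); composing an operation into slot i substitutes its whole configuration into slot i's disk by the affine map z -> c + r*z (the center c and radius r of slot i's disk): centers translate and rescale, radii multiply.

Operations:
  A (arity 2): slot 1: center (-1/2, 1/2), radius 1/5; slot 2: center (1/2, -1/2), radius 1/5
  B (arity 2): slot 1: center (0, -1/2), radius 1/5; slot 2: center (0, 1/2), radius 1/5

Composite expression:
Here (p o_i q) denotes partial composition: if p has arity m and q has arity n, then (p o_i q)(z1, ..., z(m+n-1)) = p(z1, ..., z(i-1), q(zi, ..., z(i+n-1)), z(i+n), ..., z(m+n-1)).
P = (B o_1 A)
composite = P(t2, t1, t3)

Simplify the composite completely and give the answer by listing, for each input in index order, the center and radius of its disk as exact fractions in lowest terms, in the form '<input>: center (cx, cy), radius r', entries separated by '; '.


Each t-disk chains the slot maps above it in B; radii multiply.
input t2: applying the 2 nested substitutions gives center (-1/10, -2/5), radius 1/25
input t1: applying the 2 nested substitutions gives center (1/10, -3/5), radius 1/25
input t3: applying the 1 nested substitution gives center (0, 1/2), radius 1/5

t1: center (1/10, -3/5), radius 1/25; t2: center (-1/10, -2/5), radius 1/25; t3: center (0, 1/2), radius 1/5


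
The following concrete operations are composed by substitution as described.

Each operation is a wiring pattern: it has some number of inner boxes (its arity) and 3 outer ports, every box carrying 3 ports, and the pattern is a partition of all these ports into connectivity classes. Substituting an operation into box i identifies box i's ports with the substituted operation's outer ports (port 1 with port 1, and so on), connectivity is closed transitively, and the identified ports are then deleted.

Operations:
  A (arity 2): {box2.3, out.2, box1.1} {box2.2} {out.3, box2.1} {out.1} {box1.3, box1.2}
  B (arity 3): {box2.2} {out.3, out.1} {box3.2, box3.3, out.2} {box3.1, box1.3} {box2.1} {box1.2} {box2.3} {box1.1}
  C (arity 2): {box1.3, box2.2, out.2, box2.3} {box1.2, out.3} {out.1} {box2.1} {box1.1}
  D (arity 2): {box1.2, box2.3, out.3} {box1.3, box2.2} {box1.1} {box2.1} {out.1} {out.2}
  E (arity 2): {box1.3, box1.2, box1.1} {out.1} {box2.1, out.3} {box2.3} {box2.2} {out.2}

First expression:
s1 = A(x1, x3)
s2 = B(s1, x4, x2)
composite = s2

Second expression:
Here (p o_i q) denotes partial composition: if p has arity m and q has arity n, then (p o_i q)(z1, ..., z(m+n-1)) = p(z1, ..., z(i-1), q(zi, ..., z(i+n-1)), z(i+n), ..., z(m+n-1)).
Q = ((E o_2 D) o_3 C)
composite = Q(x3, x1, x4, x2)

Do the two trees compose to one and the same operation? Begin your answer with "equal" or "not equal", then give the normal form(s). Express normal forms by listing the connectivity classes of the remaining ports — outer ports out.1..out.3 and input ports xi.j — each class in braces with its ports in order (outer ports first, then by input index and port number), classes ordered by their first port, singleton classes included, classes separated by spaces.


Normal form of the first expression: {out.1, out.3} {out.2, x2.2, x2.3} {x1.1, x3.3} {x1.2, x1.3} {x2.1, x3.1} {x3.2} {x4.1} {x4.2} {x4.3}
Normal form of the second expression: {out.1} {out.2} {out.3} {x1.1} {x1.2, x4.2} {x1.3, x2.2, x2.3, x4.3} {x2.1} {x3.1, x3.2, x3.3} {x4.1}
Distinct normal forms: not equal.

not equal; the first gives {out.1, out.3} {out.2, x2.2, x2.3} {x1.1, x3.3} {x1.2, x1.3} {x2.1, x3.1} {x3.2} {x4.1} {x4.2} {x4.3} and the second {out.1} {out.2} {out.3} {x1.1} {x1.2, x4.2} {x1.3, x2.2, x2.3, x4.3} {x2.1} {x3.1, x3.2, x3.3} {x4.1}


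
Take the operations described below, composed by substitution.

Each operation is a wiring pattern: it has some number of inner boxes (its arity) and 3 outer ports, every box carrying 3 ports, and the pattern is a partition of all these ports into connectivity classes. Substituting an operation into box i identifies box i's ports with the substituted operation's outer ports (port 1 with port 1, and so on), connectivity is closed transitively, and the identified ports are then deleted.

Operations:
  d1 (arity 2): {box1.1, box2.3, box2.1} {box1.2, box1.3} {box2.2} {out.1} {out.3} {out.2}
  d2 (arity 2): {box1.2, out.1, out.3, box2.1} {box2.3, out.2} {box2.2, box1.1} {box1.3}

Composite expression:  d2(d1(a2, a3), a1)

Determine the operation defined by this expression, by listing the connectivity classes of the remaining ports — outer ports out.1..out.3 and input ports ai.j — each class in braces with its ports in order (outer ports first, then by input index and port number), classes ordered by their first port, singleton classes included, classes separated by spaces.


{out.1, out.3, a1.1} {out.2, a1.3} {a1.2} {a2.1, a3.1, a3.3} {a2.2, a2.3} {a3.2}

Two ports join when wires chain via d2-identified ports.
d1 over (a2, a3) gives {out.1} {out.2} {out.3} {a2.1, a3.1, a3.3} {a2.2, a2.3} {a3.2}, out.j being that stage's outer ports
d2 over (a2, a3, a1) gives {out.1, out.3, a1.1} {out.2, a1.3} {a1.2} {a2.1, a3.1, a3.3} {a2.2, a2.3} {a3.2}, out.j being that stage's outer ports


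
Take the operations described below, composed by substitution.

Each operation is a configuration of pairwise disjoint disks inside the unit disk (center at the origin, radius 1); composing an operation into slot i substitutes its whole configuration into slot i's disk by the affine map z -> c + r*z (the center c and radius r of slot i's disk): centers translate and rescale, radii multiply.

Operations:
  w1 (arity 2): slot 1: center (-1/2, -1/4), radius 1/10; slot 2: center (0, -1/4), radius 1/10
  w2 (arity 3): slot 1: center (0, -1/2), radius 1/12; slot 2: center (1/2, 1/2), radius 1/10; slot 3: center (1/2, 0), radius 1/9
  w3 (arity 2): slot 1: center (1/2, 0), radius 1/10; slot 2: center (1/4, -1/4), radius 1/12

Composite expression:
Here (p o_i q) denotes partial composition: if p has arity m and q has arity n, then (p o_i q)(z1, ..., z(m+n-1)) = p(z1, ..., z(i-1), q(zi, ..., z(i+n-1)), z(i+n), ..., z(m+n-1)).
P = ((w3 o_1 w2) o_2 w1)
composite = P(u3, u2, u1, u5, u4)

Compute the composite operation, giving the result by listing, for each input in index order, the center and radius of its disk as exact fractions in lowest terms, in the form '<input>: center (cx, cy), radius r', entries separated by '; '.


Each u-disk chains the slot maps above it in w3; radii multiply.
u3: after 2 affine steps, its disk has center (1/2, -1/20), radius 1/120
u2: after 3 affine steps, its disk has center (109/200, 19/400), radius 1/1000
u1: after 3 affine steps, its disk has center (11/20, 19/400), radius 1/1000
u5: after 2 affine steps, its disk has center (11/20, 0), radius 1/90
u4: after 1 affine step, its disk has center (1/4, -1/4), radius 1/12

u1: center (11/20, 19/400), radius 1/1000; u2: center (109/200, 19/400), radius 1/1000; u3: center (1/2, -1/20), radius 1/120; u4: center (1/4, -1/4), radius 1/12; u5: center (11/20, 0), radius 1/90


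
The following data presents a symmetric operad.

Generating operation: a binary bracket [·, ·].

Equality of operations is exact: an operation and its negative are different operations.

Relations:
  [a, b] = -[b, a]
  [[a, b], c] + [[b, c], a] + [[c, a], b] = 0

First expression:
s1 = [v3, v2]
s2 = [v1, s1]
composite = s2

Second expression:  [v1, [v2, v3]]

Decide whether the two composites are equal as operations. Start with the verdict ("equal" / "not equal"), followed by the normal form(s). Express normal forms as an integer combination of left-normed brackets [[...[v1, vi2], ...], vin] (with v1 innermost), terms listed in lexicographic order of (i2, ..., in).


The first composite normalizes to -[[v1, v2], v3] + [[v1, v3], v2]
The second composite normalizes to [[v1, v2], v3] - [[v1, v3], v2]
They disagree, so not equal.

not equal; first: -[[v1, v2], v3] + [[v1, v3], v2]; second: [[v1, v2], v3] - [[v1, v3], v2]


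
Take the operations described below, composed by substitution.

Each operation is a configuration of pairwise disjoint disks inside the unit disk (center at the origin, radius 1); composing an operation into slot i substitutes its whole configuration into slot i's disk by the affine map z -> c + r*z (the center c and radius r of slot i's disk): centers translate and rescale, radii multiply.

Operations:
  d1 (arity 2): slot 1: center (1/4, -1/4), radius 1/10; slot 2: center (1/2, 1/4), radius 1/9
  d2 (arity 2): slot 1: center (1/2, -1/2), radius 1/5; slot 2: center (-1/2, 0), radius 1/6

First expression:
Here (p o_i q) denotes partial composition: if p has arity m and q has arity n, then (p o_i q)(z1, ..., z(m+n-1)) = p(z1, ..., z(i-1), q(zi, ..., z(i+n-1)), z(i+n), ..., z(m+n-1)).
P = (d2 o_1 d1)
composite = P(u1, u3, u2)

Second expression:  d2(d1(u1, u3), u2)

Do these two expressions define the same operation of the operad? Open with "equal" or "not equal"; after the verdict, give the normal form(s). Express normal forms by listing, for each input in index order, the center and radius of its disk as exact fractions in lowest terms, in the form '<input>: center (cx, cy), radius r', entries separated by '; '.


Normal form of the first expression: u1: center (11/20, -11/20), radius 1/50; u2: center (-1/2, 0), radius 1/6; u3: center (3/5, -9/20), radius 1/45
Normal form of the second expression: u1: center (11/20, -11/20), radius 1/50; u2: center (-1/2, 0), radius 1/6; u3: center (3/5, -9/20), radius 1/45
Same normal form: equal.

equal; the common form is u1: center (11/20, -11/20), radius 1/50; u2: center (-1/2, 0), radius 1/6; u3: center (3/5, -9/20), radius 1/45


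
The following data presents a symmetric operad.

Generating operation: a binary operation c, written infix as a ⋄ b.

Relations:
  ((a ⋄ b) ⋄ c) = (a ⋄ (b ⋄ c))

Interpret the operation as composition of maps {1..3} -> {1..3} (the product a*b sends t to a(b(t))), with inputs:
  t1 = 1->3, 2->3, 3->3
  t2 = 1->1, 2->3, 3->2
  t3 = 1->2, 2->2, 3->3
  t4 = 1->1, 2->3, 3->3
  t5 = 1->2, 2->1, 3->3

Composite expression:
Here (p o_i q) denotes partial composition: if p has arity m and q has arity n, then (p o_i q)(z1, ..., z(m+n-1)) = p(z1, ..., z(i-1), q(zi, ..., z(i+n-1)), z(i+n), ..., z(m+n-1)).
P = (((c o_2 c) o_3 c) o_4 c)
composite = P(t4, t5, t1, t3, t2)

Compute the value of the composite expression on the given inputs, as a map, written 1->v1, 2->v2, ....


(t3 ⋄ t2) = 1->2, 2->3, 3->2
(t1 ⋄ (t3 ⋄ t2)) = 1->3, 2->3, 3->3
(t5 ⋄ (t1 ⋄ (t3 ⋄ t2))) = 1->3, 2->3, 3->3
(t4 ⋄ (t5 ⋄ (t1 ⋄ (t3 ⋄ t2)))) = 1->3, 2->3, 3->3

1->3, 2->3, 3->3


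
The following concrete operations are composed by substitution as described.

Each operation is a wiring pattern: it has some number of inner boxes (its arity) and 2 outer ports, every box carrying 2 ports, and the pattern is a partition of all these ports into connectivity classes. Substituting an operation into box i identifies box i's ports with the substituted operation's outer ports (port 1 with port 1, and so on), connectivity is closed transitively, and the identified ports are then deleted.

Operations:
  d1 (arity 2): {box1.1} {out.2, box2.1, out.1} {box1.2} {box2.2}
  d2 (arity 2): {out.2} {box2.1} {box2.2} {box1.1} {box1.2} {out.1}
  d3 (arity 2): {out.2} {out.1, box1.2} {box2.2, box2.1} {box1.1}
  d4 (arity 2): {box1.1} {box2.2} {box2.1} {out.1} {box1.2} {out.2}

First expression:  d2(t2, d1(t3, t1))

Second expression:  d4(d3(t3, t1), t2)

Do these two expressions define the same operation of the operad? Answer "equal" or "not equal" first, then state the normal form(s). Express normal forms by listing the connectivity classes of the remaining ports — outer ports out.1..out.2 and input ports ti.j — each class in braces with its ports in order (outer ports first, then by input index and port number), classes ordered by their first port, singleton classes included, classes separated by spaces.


In normal form, the first expression is {out.1} {out.2} {t1.1} {t1.2} {t2.1} {t2.2} {t3.1} {t3.2}
In normal form, the second expression is {out.1} {out.2} {t1.1, t1.2} {t2.1} {t2.2} {t3.1} {t3.2}
The forms do not match — not equal.

not equal; the first gives {out.1} {out.2} {t1.1} {t1.2} {t2.1} {t2.2} {t3.1} {t3.2} and the second {out.1} {out.2} {t1.1, t1.2} {t2.1} {t2.2} {t3.1} {t3.2}


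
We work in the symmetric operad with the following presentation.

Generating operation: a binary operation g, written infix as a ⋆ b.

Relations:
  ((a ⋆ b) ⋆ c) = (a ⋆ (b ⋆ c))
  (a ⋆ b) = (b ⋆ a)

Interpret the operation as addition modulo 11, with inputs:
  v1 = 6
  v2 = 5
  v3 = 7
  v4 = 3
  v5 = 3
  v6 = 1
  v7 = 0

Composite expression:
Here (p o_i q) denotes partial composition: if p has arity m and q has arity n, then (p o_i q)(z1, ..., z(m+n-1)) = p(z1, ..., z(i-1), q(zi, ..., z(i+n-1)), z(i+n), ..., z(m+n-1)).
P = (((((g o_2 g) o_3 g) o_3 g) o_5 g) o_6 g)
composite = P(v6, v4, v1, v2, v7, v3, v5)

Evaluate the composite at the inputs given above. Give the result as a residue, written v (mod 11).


(v1 ⋆ v2) = 0
(v3 ⋆ v5) = 10
(v7 ⋆ (v3 ⋆ v5)) = 10
((v1 ⋆ v2) ⋆ (v7 ⋆ (v3 ⋆ v5))) = 10
(v4 ⋆ ((v1 ⋆ v2) ⋆ (v7 ⋆ (v3 ⋆ v5)))) = 2
(v6 ⋆ (v4 ⋆ ((v1 ⋆ v2) ⋆ (v7 ⋆ (v3 ⋆ v5))))) = 3

3 (mod 11)


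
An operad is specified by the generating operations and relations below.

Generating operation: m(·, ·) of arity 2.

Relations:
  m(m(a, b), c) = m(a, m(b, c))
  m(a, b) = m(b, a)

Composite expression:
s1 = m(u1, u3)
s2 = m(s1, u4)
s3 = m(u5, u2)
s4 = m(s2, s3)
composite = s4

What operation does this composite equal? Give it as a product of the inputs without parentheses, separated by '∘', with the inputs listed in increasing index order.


u1 ∘ u2 ∘ u3 ∘ u4 ∘ u5

With m associative and commutative, the u-input set is all that matters.
m(u1, u3) spells out as u1 ∘ u3
m(m(u1, u3), u4) spells out as u1 ∘ u3 ∘ u4
m(u5, u2) spells out as u5 ∘ u2
m(m(m(u1, u3), u4), m(u5, u2)) spells out as u1 ∘ u3 ∘ u4 ∘ u5 ∘ u2
the factors in increasing index order: u1 ∘ u2 ∘ u3 ∘ u4 ∘ u5


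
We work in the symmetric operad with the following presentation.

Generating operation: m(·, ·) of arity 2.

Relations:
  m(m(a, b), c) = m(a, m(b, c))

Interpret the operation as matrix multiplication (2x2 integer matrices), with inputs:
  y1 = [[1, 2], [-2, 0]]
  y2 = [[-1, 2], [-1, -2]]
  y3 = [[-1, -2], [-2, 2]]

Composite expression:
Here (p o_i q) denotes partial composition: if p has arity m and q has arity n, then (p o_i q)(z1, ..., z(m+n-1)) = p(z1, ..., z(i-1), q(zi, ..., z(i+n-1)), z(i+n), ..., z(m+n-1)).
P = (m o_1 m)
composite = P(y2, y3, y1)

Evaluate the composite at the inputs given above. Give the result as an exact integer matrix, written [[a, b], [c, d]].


[[-15, -6], [9, 10]]

m(y2, y3) = [[-3, 6], [5, -2]]
m(m(y2, y3), y1) = [[-15, -6], [9, 10]]


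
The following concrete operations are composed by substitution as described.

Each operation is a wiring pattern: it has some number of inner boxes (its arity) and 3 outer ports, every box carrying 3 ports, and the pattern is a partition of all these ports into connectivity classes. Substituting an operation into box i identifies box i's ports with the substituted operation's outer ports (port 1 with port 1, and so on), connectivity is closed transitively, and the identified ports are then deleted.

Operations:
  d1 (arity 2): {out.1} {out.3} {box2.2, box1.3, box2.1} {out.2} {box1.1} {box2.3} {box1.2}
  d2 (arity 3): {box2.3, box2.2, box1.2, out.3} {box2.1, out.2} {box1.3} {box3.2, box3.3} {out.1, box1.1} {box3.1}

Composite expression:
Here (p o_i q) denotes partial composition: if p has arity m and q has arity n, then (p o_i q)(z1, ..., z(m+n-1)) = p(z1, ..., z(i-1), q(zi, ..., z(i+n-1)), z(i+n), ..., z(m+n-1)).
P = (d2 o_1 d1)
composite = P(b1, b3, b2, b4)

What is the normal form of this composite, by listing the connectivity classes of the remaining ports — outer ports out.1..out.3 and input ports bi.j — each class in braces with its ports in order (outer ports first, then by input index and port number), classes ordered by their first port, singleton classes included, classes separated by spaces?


{out.1} {out.2, b2.1} {out.3, b2.2, b2.3} {b1.1} {b1.2} {b1.3, b3.1, b3.2} {b3.3} {b4.1} {b4.2, b4.3}

Substituting into d2 glues patterns; closure does the rest.
composing d1 on (b1, b3), with out.j its own outer ports: {out.1} {out.2} {out.3} {b1.1} {b1.2} {b1.3, b3.1, b3.2} {b3.3}
composing d2 on (b1, b3, b2, b4), with out.j its own outer ports: {out.1} {out.2, b2.1} {out.3, b2.2, b2.3} {b1.1} {b1.2} {b1.3, b3.1, b3.2} {b3.3} {b4.1} {b4.2, b4.3}


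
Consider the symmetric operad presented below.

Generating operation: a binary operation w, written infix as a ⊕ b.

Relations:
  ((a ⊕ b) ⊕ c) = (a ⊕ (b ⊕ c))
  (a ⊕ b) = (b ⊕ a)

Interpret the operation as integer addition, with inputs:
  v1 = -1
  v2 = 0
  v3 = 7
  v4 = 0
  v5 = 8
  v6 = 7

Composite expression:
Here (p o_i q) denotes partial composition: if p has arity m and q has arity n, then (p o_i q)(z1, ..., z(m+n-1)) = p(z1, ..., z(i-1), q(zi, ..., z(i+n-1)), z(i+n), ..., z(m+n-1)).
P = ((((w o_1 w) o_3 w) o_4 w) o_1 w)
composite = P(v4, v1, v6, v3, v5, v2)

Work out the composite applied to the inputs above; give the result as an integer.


21

(v4 ⊕ v1) = -1
((v4 ⊕ v1) ⊕ v6) = 6
(v5 ⊕ v2) = 8
(v3 ⊕ (v5 ⊕ v2)) = 15
(((v4 ⊕ v1) ⊕ v6) ⊕ (v3 ⊕ (v5 ⊕ v2))) = 21


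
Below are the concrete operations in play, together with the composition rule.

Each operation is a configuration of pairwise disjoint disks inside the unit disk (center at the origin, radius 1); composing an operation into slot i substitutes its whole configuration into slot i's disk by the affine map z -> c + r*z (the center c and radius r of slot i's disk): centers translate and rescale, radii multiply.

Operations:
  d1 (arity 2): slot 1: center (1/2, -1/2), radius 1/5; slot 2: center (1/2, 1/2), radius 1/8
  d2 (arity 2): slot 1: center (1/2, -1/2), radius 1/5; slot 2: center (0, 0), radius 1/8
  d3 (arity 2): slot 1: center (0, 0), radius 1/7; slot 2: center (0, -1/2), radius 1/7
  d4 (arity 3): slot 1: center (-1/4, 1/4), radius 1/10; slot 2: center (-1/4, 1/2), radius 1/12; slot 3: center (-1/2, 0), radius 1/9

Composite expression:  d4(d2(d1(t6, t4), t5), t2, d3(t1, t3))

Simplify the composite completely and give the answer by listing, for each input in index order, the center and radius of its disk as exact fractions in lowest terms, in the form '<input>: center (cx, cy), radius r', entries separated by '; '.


Follow each t-input down from d4: c' goes to c + r*c', radius to r*r'.
input t6: applying the 3 nested substitutions gives center (-19/100, 19/100), radius 1/250
input t4: applying the 3 nested substitutions gives center (-19/100, 21/100), radius 1/400
input t5: applying the 2 nested substitutions gives center (-1/4, 1/4), radius 1/80
input t2: applying the 1 nested substitution gives center (-1/4, 1/2), radius 1/12
input t1: applying the 2 nested substitutions gives center (-1/2, 0), radius 1/63
input t3: applying the 2 nested substitutions gives center (-1/2, -1/18), radius 1/63

t1: center (-1/2, 0), radius 1/63; t2: center (-1/4, 1/2), radius 1/12; t3: center (-1/2, -1/18), radius 1/63; t4: center (-19/100, 21/100), radius 1/400; t5: center (-1/4, 1/4), radius 1/80; t6: center (-19/100, 19/100), radius 1/250


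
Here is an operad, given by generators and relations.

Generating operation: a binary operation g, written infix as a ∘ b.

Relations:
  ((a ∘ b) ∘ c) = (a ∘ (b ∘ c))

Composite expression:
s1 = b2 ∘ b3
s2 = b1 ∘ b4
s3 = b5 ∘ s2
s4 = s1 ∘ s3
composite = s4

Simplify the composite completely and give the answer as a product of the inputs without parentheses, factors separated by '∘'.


b2 ∘ b3 ∘ b5 ∘ b1 ∘ b4

Associativity of g dissolves the nesting; only the b-input order survives.
(b2 ∘ b3) linearizes to b2 ∘ b3
(b1 ∘ b4) linearizes to b1 ∘ b4
(b5 ∘ (b1 ∘ b4)) linearizes to b5 ∘ b1 ∘ b4
((b2 ∘ b3) ∘ (b5 ∘ (b1 ∘ b4))) linearizes to b2 ∘ b3 ∘ b5 ∘ b1 ∘ b4


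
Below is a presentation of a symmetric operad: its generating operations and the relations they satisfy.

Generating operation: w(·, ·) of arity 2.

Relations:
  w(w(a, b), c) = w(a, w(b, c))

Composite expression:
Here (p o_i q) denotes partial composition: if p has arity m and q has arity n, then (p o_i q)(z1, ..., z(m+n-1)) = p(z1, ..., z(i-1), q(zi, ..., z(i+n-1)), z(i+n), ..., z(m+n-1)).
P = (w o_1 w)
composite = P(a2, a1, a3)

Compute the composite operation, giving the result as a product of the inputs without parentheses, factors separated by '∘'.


a2 ∘ a1 ∘ a3

All parenthesizations of w agree; list the a-inputs left to right.
w(a2, a1) spells out as a2 ∘ a1
w(w(a2, a1), a3) spells out as a2 ∘ a1 ∘ a3


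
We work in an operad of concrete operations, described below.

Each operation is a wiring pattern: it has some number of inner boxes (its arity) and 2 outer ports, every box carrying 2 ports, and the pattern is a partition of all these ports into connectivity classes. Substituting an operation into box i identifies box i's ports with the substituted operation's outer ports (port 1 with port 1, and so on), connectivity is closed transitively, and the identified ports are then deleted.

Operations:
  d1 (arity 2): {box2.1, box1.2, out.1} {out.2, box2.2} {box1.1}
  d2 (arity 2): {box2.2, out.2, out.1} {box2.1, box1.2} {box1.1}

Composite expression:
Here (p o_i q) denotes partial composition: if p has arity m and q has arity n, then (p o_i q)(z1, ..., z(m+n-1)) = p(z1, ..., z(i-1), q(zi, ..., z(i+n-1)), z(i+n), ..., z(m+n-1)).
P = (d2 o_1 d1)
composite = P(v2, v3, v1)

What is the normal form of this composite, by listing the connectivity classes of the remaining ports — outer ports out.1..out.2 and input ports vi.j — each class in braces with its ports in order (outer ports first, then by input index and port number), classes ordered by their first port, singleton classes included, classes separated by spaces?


Reachability decides: close wires over d2-identified ports.
after d1, the pattern on (v2, v3) reads {out.1, v2.2, v3.1} {out.2, v3.2} {v2.1} (out.j = its outer ports)
after d2, the pattern on (v2, v3, v1) reads {out.1, out.2, v1.2} {v1.1, v3.2} {v2.1} {v2.2, v3.1} (out.j = its outer ports)

{out.1, out.2, v1.2} {v1.1, v3.2} {v2.1} {v2.2, v3.1}


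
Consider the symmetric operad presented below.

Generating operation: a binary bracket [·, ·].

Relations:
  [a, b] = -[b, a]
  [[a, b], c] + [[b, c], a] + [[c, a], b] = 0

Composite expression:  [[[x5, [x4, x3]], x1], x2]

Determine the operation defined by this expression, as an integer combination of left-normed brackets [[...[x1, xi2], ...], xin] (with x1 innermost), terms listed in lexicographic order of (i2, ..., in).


Skip Jacobi rewriting: expand, keep x1-initial words, read off terms.
Composite bracket: [[[x5, [x4, x3]], x1], x2]
Full expansion: 16 signed words from ab - ba (2^4 = 16).
Coefficients come from the x1-initial words:
  word x1x3x4x5x2 has sign -1, contributing -[[[[x1, x3], x4], x5], x2]
  word x1x4x3x5x2 has sign +1, contributing +[[[[x1, x4], x3], x5], x2]
  word x1x5x3x4x2 has sign +1, contributing +[[[[x1, x5], x3], x4], x2]
  word x1x5x4x3x2 has sign -1, contributing -[[[[x1, x5], x4], x3], x2]

-[[[[x1, x3], x4], x5], x2] + [[[[x1, x4], x3], x5], x2] + [[[[x1, x5], x3], x4], x2] - [[[[x1, x5], x4], x3], x2]


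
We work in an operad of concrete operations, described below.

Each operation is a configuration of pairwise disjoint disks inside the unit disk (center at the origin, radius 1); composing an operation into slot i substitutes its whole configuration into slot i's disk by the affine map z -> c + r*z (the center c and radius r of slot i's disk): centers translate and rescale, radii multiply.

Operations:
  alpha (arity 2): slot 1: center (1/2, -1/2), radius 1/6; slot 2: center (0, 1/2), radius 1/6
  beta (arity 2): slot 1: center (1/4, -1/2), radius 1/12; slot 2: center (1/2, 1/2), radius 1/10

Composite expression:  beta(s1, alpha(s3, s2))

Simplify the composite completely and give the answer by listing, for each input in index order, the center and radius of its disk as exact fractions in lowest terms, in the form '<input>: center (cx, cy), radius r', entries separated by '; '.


Follow each s-input down from beta: c' goes to c + r*c', radius to r*r'.
for s1, the 1-step affine chain lands on center (1/4, -1/2), radius 1/12
for s3, the 2-step affine chain lands on center (11/20, 9/20), radius 1/60
for s2, the 2-step affine chain lands on center (1/2, 11/20), radius 1/60

s1: center (1/4, -1/2), radius 1/12; s2: center (1/2, 11/20), radius 1/60; s3: center (11/20, 9/20), radius 1/60
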